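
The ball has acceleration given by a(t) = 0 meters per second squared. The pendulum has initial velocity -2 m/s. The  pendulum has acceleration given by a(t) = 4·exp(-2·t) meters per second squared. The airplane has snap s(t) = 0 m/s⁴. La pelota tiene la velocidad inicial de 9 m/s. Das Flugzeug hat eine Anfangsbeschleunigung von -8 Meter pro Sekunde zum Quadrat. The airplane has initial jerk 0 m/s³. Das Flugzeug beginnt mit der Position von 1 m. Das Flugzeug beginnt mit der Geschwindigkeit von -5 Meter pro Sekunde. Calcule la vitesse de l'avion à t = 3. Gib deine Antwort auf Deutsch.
Wir müssen unsere Gleichung für den Snap s(t) = 0 3-mal integrieren. Durch Integration von dem Snap und Verwendung der Anfangsbedingung j(0) = 0, erhalten wir j(t) = 0. Das Integral von dem Ruck ist die Beschleunigung. Mit a(0) = -8 erhalten wir a(t) = -8. Mit ∫a(t)dt und Anwendung von v(0) = -5, finden wir v(t) = -8·t - 5. Mit v(t) = -8·t - 5 und Einsetzen von t = 3, finden wir v = -29.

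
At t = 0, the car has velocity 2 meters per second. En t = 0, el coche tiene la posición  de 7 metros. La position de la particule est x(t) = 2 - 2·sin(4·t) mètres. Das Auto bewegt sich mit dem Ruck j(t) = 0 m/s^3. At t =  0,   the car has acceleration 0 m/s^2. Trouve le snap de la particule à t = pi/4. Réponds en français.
Pour résoudre ceci, nous devons prendre 4 dérivées de notre équation de la position x(t) = 2 - 2·sin(4·t). La dérivée de la position donne la vitesse: v(t) = -8·cos(4·t). La dérivée de la vitesse donne l'accélération: a(t) = 32·sin(4·t). La dérivée de l'accélération donne le jerk: j(t) = 128·cos(4·t). La dérivée du jerk donne le snap: s(t) = -512·sin(4·t). De l'équation du snap s(t) = -512·sin(4·t), nous substituons t = pi/4 pour obtenir s = 0.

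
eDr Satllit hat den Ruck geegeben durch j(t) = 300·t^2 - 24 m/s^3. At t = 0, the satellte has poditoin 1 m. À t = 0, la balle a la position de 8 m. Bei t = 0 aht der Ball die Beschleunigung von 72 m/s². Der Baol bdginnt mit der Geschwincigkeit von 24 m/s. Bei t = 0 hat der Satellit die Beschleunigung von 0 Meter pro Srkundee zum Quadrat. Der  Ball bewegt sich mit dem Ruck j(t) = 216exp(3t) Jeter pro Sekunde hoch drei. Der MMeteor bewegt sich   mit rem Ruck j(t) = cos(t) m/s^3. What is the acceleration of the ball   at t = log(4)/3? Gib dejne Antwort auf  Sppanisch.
Necesitamos integrar nuestra ecuación de la sacudida j(t) = 216·exp(3·t) 1 vez. La antiderivada de la sacudida es la aceleración. Usando a(0) = 72, obtenemos a(t) = 72·exp(3·t). De la ecuación de la aceleración a(t) = 72·exp(3·t), sustituimos t = log(4)/3 para obtener a = 288.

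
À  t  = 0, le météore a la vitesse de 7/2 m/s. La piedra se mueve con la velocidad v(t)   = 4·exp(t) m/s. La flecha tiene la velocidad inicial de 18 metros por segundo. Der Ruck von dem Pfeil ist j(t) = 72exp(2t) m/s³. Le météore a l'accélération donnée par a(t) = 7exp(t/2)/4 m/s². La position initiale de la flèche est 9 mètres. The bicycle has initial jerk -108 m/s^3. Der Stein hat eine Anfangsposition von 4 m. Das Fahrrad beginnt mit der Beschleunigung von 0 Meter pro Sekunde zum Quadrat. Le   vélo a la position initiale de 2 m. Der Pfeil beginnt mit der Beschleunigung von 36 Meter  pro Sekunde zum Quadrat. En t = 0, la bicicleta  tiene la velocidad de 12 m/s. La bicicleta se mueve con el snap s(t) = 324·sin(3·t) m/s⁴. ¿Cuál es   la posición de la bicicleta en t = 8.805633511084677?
Necesitamos integrar nuestra ecuación del snap s(t) = 324·sin(3·t) 4 veces. Integrando el snap y usando la condición inicial j(0) = -108, obtenemos j(t) = -108·cos(3·t). Integrando la sacudida y usando la condición inicial a(0) = 0, obtenemos a(t) = -36·sin(3·t). Integrando la aceleración y usando la condición inicial v(0) = 12, obtenemos v(t) = 12·cos(3·t). La antiderivada de la velocidad, con x(0) = 2, da la posición: x(t) = 4·sin(3·t) + 2. Tenemos la posición x(t) = 4·sin(3·t) + 2. Sustituyendo t = 8.805633511084677: x(8.805633511084677) = 5.83680042394561.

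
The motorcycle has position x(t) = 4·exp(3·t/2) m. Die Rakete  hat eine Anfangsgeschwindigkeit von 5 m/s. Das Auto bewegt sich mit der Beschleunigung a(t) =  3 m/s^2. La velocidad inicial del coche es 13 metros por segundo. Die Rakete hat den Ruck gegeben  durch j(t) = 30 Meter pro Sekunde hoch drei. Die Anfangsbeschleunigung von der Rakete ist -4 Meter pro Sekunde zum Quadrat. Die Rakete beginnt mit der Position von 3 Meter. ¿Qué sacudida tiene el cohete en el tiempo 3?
Usando j(t) = 30 y sustituyendo t = 3, encontramos j = 30.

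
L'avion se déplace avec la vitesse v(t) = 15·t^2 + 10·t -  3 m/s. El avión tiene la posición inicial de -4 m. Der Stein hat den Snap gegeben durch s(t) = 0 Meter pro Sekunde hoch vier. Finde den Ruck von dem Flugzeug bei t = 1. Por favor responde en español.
Debemos derivar nuestra ecuación de la velocidad v(t) = 15·t^2 + 10·t - 3 2 veces. La derivada de la velocidad da la aceleración: a(t) = 30·t + 10. La derivada de la aceleración da la sacudida: j(t) = 30. De la ecuación de la sacudida j(t) = 30, sustituimos t = 1 para obtener j = 30.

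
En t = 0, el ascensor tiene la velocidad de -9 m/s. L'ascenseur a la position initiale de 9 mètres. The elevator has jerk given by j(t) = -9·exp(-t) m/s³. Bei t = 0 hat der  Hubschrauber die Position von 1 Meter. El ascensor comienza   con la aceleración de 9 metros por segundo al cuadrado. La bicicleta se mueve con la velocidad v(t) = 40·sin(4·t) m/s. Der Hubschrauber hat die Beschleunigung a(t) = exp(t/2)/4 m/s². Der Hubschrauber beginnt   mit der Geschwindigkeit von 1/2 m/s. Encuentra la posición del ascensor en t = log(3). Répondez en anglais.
We must find the integral of our jerk equation j(t) = -9·exp(-t) 3 times. Finding the integral of j(t) and using a(0) = 9: a(t) = 9·exp(-t). Integrating acceleration and using the initial condition v(0) = -9, we get v(t) = -9·exp(-t). The antiderivative of velocity, with x(0) = 9, gives position: x(t) = 9·exp(-t). From the given position equation x(t) = 9·exp(-t), we substitute t = log(3) to get x = 3.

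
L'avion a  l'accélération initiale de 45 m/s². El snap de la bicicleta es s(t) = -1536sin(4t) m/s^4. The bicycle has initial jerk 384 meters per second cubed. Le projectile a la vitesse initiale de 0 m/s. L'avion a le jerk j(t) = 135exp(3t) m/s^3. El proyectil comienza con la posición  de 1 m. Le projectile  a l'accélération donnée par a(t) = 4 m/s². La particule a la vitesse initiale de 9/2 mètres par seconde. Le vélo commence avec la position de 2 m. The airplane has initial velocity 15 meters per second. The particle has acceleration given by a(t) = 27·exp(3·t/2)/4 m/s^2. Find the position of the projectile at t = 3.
To solve this, we need to take 2 antiderivatives of our acceleration equation a(t) = 4. Integrating acceleration and using the initial condition v(0) = 0, we get v(t) = 4·t. The antiderivative of velocity is position. Using x(0) = 1, we get x(t) = 2·t^2 + 1. We have position x(t) = 2·t^2 + 1. Substituting t = 3: x(3) = 19.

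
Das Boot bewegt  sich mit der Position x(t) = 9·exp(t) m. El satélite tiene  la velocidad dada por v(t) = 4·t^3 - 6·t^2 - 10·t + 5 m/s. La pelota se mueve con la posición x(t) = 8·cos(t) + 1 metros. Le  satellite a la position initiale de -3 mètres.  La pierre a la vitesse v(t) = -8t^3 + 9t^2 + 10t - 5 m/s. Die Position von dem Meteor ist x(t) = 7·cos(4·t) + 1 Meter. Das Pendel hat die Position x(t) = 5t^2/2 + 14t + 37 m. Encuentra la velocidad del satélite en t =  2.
Usando v(t) = 4·t^3 - 6·t^2 - 10·t + 5 y sustituyendo t = 2, encontramos v = -7.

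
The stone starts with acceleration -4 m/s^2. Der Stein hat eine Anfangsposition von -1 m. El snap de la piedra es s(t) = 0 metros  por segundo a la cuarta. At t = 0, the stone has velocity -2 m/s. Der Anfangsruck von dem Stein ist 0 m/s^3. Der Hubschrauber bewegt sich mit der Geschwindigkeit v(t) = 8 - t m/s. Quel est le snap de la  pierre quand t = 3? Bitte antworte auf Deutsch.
Wir haben den Snap s(t) = 0. Durch Einsetzen von t = 3: s(3) = 0.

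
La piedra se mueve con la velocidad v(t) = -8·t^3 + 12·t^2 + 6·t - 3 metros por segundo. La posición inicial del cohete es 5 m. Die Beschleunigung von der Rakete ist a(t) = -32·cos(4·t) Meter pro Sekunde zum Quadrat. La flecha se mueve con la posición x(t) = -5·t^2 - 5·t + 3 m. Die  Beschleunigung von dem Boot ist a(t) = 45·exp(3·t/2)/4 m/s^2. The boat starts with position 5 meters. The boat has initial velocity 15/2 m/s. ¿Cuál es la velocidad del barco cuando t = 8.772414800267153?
Partiendo de la aceleración a(t) = 45·exp(3·t/2)/4, tomamos 1 integral. Tomando ∫a(t)dt y aplicando v(0) = 15/2, encontramos v(t) = 15·exp(3·t/2)/2. Tenemos la velocidad v(t) = 15·exp(3·t/2)/2. Sustituyendo t = 8.772414800267153: v(8.772414800267153) = 3888465.71845797.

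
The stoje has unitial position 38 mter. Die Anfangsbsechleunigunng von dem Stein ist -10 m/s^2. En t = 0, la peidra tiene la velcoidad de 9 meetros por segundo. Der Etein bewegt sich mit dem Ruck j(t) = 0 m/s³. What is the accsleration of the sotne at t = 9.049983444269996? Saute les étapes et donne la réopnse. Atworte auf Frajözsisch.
L'accélération à t = 9.049983444269996 est a = -10.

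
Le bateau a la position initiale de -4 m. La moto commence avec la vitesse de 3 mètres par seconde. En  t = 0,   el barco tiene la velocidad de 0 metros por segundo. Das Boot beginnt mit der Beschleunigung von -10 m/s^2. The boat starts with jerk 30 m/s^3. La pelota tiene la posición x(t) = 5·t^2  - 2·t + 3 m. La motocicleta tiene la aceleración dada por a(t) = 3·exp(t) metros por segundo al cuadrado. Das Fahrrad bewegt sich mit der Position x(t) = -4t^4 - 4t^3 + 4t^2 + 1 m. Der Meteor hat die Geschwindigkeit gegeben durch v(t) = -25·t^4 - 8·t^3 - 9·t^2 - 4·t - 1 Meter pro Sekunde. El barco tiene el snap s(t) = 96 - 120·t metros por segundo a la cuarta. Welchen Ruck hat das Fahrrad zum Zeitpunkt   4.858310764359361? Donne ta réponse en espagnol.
Debemos derivar nuestra ecuación de la posición x(t) = -4·t^4 - 4·t^3 + 4·t^2 + 1 3 veces. Derivando la posición, obtenemos la velocidad: v(t) = -16·t^3 - 12·t^2 + 8·t. La derivada de la velocidad da la aceleración: a(t) = -48·t^2 - 24·t + 8. Derivando la aceleración, obtenemos la sacudida: j(t) = -96·t - 24. De la ecuación de la sacudida j(t) = -96·t - 24, sustituimos t = 4.858310764359361 para obtener j = -490.397833378499.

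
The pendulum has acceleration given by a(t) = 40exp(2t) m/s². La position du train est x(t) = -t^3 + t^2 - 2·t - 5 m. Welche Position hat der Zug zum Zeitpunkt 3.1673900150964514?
Wir haben die Position x(t) = -t^3 + t^2 - 2·t - 5. Durch Einsetzen von t = 3.1673900150964514: x(3.1673900150964514) = -33.0788158551107.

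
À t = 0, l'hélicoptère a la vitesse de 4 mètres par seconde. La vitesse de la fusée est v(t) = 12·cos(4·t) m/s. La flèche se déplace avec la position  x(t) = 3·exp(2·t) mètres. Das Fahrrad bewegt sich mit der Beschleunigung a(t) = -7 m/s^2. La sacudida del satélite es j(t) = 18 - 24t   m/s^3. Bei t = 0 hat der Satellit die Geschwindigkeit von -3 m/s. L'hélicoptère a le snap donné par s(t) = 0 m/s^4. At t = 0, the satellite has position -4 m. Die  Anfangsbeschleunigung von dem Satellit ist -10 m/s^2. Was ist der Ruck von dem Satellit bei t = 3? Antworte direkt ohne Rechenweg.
Der Ruck bei t = 3 ist j = -54.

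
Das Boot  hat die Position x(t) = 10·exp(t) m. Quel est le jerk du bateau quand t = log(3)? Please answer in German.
Um dies zu lösen, müssen wir 3 Ableitungen unserer Gleichung für die Position x(t) = 10·exp(t) nehmen. Durch Ableiten von der Position erhalten wir die Geschwindigkeit: v(t) = 10·exp(t). Durch Ableiten von der Geschwindigkeit erhalten wir die Beschleunigung: a(t) = 10·exp(t). Mit d/dt von a(t) finden wir j(t) = 10·exp(t). Mit j(t) = 10·exp(t) und Einsetzen von t = log(3), finden wir j = 30.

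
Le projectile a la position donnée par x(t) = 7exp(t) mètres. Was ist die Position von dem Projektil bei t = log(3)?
Aus der Gleichung für die Position x(t) = 7·exp(t), setzen wir t = log(3) ein und erhalten x = 21.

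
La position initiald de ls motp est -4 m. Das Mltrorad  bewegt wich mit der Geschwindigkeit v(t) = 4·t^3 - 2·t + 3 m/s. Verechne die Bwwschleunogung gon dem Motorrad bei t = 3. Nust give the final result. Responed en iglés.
The acceleration at t = 3 is a = 106.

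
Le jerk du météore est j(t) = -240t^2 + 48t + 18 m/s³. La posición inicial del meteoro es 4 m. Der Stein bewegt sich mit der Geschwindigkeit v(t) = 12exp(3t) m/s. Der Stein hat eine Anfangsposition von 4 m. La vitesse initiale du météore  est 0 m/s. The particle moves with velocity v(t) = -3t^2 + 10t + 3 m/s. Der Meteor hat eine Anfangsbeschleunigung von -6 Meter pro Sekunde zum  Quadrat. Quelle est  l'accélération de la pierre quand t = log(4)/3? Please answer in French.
En partant de la vitesse v(t) = 12·exp(3·t), nous prenons 1 dérivée. En dérivant la vitesse, nous obtenons l'accélération: a(t) = 36·exp(3·t). En utilisant a(t) = 36·exp(3·t) et en substituant t = log(4)/3, nous trouvons a = 144.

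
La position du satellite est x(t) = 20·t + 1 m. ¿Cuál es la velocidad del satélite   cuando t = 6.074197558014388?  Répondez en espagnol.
Debemos derivar nuestra ecuación de la posición x(t) = 20·t + 1 1 vez. Tomando d/dt de x(t), encontramos v(t) = 20. De la ecuación de la velocidad v(t) = 20, sustituimos t = 6.074197558014388 para obtener v = 20.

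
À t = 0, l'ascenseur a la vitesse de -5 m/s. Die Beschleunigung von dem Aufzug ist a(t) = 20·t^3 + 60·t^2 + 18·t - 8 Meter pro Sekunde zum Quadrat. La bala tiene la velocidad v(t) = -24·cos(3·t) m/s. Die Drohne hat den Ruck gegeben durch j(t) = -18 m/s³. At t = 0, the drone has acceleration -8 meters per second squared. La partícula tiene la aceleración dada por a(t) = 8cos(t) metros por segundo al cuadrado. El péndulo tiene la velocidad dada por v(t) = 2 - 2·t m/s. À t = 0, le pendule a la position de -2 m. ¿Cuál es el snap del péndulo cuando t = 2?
Partiendo de la velocidad v(t) = 2 - 2·t, tomamos 3 derivadas. Tomando d/dt de v(t), encontramos a(t) = -2. La derivada de la aceleración da la sacudida: j(t) = 0. Derivando la sacudida, obtenemos el snap: s(t) = 0. Usando s(t) = 0 y sustituyendo t = 2, encontramos s = 0.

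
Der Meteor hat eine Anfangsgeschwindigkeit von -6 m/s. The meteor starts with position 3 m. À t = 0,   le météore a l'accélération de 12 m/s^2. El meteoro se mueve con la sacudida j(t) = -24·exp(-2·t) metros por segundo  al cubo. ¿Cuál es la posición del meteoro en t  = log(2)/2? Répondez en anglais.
Starting from jerk j(t) = -24·exp(-2·t), we take 3 antiderivatives. The antiderivative of jerk, with a(0) = 12, gives acceleration: a(t) = 12·exp(-2·t). Finding the antiderivative of a(t) and using v(0) = -6: v(t) = -6·exp(-2·t). The integral of velocity, with x(0) = 3, gives position: x(t) = 3·exp(-2·t). From the given position equation x(t) = 3·exp(-2·t), we substitute t = log(2)/2 to get x = 3/2.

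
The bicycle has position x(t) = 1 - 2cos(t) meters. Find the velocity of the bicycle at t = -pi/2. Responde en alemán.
Wir müssen unsere Gleichung für die Position x(t) = 1 - 2·cos(t) 1-mal ableiten. Durch Ableiten von der Position erhalten wir die Geschwindigkeit: v(t) = 2·sin(t). Wir haben die Geschwindigkeit v(t) = 2·sin(t). Durch Einsetzen von t = -pi/2: v(-pi/2) = -2.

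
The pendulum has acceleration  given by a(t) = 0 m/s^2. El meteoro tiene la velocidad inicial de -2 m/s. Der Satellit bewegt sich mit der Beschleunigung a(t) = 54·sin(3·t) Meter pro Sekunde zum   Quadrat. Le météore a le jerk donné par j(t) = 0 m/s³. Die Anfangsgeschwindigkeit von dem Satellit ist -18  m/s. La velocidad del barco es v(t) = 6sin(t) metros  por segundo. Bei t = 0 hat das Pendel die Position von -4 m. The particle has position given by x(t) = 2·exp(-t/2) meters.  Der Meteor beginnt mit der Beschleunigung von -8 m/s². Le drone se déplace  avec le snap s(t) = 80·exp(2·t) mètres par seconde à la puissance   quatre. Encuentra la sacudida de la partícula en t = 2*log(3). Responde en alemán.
Um dies zu lösen, müssen wir 3 Ableitungen unserer Gleichung für die Position x(t) = 2·exp(-t/2) nehmen. Die Ableitung von der Position ergibt die Geschwindigkeit: v(t) = -exp(-t/2). Mit d/dt von v(t) finden wir a(t) = exp(-t/2)/2. Durch Ableiten von der Beschleunigung erhalten wir den Ruck: j(t) = -exp(-t/2)/4. Wir haben den Ruck j(t) = -exp(-t/2)/4. Durch Einsetzen von t = 2*log(3): j(2*log(3)) = -1/12.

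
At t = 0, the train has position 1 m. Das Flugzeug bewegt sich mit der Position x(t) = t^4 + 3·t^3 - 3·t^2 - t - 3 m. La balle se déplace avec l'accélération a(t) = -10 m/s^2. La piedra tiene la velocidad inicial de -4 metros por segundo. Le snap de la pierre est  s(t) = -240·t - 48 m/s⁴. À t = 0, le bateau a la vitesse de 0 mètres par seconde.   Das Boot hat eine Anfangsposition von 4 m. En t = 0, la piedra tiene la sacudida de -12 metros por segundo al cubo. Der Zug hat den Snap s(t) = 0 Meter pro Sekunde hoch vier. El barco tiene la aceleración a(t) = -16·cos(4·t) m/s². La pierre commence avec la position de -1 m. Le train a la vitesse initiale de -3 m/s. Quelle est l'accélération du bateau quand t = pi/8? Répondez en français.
De l'équation de l'accélération a(t) = -16·cos(4·t), nous substituons t = pi/8 pour obtenir a = 0.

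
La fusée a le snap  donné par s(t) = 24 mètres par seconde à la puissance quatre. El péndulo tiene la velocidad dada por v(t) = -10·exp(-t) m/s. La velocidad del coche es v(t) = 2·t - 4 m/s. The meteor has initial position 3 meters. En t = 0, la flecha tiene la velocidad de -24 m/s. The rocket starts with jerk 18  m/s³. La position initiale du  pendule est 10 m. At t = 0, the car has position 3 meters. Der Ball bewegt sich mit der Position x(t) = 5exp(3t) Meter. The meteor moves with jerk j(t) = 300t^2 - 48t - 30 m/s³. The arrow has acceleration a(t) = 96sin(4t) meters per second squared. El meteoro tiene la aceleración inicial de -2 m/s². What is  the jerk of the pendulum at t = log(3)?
To solve this, we need to take 2 derivatives of our velocity equation v(t) = -10·exp(-t). Differentiating velocity, we get acceleration: a(t) = 10·exp(-t). Taking d/dt of a(t), we find j(t) = -10·exp(-t). We have jerk j(t) = -10·exp(-t). Substituting t = log(3): j(log(3)) = -10/3.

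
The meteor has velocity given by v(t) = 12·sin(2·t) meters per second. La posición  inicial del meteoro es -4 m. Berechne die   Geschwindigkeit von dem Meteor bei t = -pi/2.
Mit v(t) = 12·sin(2·t) und Einsetzen von t = -pi/2, finden wir v = 0.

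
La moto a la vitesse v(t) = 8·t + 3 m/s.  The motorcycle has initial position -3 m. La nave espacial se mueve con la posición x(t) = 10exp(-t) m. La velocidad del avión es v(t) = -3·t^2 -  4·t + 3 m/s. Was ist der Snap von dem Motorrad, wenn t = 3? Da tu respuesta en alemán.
Wir müssen unsere Gleichung für die Geschwindigkeit v(t) = 8·t + 3 3-mal ableiten. Mit d/dt von v(t) finden wir a(t) = 8. Durch Ableiten von der Beschleunigung erhalten wir den Ruck: j(t) = 0. Durch Ableiten von dem Ruck erhalten wir den Snap: s(t) = 0. Aus der Gleichung für den Snap s(t) = 0, setzen wir t = 3 ein und erhalten s = 0.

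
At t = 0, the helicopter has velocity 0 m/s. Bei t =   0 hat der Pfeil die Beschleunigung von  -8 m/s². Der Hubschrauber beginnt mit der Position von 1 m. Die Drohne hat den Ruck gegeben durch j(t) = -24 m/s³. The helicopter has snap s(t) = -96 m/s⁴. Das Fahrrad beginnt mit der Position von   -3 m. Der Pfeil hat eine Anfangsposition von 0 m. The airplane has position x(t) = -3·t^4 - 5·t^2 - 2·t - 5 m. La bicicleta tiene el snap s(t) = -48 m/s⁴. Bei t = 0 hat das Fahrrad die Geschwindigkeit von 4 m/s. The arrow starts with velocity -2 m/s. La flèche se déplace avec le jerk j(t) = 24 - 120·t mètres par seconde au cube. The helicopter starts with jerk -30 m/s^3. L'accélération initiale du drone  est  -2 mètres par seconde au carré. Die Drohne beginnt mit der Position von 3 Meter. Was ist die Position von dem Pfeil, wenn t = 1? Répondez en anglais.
We need to integrate our jerk equation j(t) = 24 - 120·t 3 times. The integral of jerk is acceleration. Using a(0) = -8, we get a(t) = -60·t^2 + 24·t - 8. The integral of acceleration is velocity. Using v(0) = -2, we get v(t) = -20·t^3 + 12·t^2 - 8·t - 2. Integrating velocity and using the initial condition x(0) = 0, we get x(t) = -5·t^4 + 4·t^3 - 4·t^2 - 2·t. From the given position equation x(t) = -5·t^4 + 4·t^3 - 4·t^2 - 2·t, we substitute t = 1 to get x = -7.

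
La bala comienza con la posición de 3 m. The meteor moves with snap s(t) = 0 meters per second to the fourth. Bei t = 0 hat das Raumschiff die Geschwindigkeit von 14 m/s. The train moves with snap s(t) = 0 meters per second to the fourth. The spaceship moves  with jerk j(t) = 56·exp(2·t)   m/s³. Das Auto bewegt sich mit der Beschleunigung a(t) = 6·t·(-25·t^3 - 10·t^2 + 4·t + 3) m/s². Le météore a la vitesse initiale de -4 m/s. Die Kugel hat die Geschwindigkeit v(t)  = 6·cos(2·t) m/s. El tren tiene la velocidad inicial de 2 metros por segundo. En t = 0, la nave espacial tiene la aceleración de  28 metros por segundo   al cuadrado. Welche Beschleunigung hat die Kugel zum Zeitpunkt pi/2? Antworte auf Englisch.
Starting from velocity v(t) = 6·cos(2·t), we take 1 derivative. Differentiating velocity, we get acceleration: a(t) = -12·sin(2·t). Using a(t) = -12·sin(2·t) and substituting t = pi/2, we find a = 0.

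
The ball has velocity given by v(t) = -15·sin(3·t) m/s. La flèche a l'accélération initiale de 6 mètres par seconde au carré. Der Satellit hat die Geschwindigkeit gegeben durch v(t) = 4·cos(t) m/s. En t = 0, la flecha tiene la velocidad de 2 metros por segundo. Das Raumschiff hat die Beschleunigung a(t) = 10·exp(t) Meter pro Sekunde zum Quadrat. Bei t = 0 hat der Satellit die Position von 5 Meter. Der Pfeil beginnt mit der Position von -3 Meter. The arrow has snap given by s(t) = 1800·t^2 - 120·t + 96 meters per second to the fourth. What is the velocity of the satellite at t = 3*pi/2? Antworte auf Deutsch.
Mit v(t) = 4·cos(t) und Einsetzen von t = 3*pi/2, finden wir v = 0.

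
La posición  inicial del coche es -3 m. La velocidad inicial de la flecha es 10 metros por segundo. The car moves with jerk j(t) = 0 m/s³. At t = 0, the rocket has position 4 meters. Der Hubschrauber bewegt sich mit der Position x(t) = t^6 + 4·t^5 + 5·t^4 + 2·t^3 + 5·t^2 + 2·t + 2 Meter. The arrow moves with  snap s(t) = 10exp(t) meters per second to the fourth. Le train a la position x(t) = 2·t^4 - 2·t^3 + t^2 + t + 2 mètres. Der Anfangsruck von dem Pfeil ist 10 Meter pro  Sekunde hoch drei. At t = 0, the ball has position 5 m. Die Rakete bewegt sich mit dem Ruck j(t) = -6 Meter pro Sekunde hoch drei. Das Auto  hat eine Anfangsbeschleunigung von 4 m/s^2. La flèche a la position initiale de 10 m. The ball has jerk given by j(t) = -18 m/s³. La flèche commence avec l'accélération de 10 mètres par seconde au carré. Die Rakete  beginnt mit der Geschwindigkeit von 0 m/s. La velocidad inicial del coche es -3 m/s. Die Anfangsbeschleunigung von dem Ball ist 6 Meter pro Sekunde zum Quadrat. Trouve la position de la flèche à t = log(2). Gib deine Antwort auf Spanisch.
Para resolver esto, necesitamos tomar 4 integrales de nuestra ecuación del snap s(t) = 10·exp(t). La antiderivada del snap es la sacudida. Usando j(0) = 10, obtenemos j(t) = 10·exp(t). Integrando la sacudida y usando la condición inicial a(0) = 10, obtenemos a(t) = 10·exp(t). La integral de la aceleración, con v(0) = 10, da la velocidad: v(t) = 10·exp(t). La antiderivada de la velocidad, con x(0) = 10, da la posición: x(t) = 10·exp(t). Usando x(t) = 10·exp(t) y sustituyendo t = log(2), encontramos x = 20.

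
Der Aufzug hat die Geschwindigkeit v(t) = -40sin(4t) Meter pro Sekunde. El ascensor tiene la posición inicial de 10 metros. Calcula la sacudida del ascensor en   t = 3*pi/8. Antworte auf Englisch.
Starting from velocity v(t) = -40·sin(4·t), we take 2 derivatives. The derivative of velocity gives acceleration: a(t) = -160·cos(4·t). Differentiating acceleration, we get jerk: j(t) = 640·sin(4·t). We have jerk j(t) = 640·sin(4·t). Substituting t = 3*pi/8: j(3*pi/8) = -640.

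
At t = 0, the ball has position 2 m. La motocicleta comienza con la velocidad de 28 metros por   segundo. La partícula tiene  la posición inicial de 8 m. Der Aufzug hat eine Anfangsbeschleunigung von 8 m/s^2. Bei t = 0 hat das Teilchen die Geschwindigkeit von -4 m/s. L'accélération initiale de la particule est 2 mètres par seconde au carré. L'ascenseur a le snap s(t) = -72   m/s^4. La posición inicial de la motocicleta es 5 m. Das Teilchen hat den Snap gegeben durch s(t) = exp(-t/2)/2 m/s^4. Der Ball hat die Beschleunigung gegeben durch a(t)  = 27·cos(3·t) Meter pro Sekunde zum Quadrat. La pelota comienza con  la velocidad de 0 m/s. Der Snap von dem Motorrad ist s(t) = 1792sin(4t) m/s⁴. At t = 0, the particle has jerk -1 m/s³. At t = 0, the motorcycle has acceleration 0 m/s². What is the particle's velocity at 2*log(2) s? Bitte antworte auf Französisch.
Pour résoudre ceci, nous devons prendre 3 primitives de notre équation du snap s(t) = exp(-t/2)/2. L'intégrale du snap, avec j(0) = -1, donne le jerk: j(t) = -exp(-t/2). En prenant ∫j(t)dt et en appliquant a(0) = 2, nous trouvons a(t) = 2·exp(-t/2). La primitive de l'accélération est la vitesse. En utilisant v(0) = -4, nous obtenons v(t) = -4·exp(-t/2). De l'équation de la vitesse v(t) = -4·exp(-t/2), nous substituons t = 2*log(2) pour obtenir v = -2.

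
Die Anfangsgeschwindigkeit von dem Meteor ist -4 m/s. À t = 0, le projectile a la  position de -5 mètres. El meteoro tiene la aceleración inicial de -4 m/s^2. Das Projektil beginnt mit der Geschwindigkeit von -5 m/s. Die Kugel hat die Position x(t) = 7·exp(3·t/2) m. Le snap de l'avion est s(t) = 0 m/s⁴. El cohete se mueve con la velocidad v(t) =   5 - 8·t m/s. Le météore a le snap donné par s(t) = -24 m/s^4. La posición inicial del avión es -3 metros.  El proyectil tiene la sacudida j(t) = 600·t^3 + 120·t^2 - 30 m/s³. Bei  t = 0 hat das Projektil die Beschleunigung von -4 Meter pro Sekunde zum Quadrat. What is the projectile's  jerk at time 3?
From the given jerk equation j(t) = 600·t^3 + 120·t^2 - 30, we substitute t = 3 to get j = 17250.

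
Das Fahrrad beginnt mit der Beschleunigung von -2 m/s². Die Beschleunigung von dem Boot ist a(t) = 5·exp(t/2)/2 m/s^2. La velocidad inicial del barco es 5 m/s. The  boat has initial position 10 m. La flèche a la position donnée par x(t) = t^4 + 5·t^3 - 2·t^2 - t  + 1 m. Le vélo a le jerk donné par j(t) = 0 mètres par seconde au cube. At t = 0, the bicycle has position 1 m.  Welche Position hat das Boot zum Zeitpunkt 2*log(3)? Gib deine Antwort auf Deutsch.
Wir müssen unsere Gleichung für die Beschleunigung a(t) = 5·exp(t/2)/2 2-mal integrieren. Das Integral von der Beschleunigung ist die Geschwindigkeit. Mit v(0) = 5 erhalten wir v(t) = 5·exp(t/2). Die Stammfunktion von der Geschwindigkeit, mit x(0) = 10, ergibt die Position: x(t) = 10·exp(t/2). Mit x(t) = 10·exp(t/2) und Einsetzen von t = 2*log(3), finden wir x = 30.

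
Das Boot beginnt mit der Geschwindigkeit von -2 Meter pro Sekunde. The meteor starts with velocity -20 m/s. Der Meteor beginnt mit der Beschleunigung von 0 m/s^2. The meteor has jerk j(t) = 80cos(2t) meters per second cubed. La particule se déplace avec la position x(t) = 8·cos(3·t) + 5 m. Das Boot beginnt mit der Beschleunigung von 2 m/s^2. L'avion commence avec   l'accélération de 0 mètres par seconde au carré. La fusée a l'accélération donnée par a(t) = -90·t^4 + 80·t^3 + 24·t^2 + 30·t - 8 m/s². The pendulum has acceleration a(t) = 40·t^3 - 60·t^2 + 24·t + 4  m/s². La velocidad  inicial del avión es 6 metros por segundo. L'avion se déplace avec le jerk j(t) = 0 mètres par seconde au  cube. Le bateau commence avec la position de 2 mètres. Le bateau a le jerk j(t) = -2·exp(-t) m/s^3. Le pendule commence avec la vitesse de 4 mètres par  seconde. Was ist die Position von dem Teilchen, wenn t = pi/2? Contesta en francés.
De l'équation de la position x(t) = 8·cos(3·t) + 5, nous substituons t = pi/2 pour obtenir x = 5.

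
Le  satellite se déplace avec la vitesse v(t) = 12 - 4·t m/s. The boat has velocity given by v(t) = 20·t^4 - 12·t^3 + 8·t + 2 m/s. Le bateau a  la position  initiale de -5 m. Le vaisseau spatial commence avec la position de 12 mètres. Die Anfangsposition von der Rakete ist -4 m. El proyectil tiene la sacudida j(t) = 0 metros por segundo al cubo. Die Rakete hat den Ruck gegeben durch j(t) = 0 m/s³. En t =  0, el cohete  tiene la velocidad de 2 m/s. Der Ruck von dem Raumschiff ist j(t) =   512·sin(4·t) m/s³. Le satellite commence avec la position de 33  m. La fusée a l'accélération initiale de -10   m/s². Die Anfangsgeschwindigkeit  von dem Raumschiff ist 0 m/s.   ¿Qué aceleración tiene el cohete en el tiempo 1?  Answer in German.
Um dies zu lösen, müssen wir 1 Stammfunktion unserer Gleichung für den Ruck j(t) = 0 finden. Mit ∫j(t)dt und Anwendung von a(0) = -10, finden wir a(t) = -10. Mit a(t) = -10 und Einsetzen von t = 1, finden wir a = -10.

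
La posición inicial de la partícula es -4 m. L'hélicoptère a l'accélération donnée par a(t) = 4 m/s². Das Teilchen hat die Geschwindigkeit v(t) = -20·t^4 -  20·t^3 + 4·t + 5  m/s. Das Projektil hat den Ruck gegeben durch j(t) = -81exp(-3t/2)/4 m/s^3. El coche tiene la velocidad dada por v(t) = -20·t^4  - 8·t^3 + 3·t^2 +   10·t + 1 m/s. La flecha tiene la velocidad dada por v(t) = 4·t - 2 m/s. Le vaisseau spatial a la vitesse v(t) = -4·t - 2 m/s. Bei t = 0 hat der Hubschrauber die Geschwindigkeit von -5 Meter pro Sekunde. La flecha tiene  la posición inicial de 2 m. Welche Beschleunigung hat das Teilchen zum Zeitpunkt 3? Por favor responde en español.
Debemos derivar nuestra ecuación de la velocidad v(t) = -20·t^4 - 20·t^3 + 4·t + 5 1 vez. Derivando la velocidad, obtenemos la aceleración: a(t) = -80·t^3 - 60·t^2 + 4. De la ecuación de la aceleración a(t) = -80·t^3 - 60·t^2 + 4, sustituimos t = 3 para obtener a = -2696.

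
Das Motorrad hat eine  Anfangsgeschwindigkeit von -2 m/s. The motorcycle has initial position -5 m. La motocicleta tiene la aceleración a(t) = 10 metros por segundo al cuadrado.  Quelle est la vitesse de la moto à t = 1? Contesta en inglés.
To solve this, we need to take 1 antiderivative of our acceleration equation a(t) = 10. The antiderivative of acceleration is velocity. Using v(0) = -2, we get v(t) = 10·t - 2. From the given velocity equation v(t) = 10·t - 2, we substitute t = 1 to get v = 8.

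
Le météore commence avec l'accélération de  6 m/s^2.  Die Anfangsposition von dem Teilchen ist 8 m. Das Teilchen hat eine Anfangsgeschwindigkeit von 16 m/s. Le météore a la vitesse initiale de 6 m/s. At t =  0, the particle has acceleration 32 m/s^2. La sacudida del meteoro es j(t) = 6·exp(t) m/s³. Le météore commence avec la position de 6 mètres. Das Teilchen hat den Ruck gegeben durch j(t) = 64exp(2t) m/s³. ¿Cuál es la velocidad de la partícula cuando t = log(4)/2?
Para resolver esto, necesitamos tomar 2 integrales de nuestra ecuación de la sacudida j(t) = 64·exp(2·t). Integrando la sacudida y usando la condición inicial a(0) = 32, obtenemos a(t) = 32·exp(2·t). La integral de la aceleración es la velocidad. Usando v(0) = 16, obtenemos v(t) = 16·exp(2·t). Tenemos la velocidad v(t) = 16·exp(2·t). Sustituyendo t = log(4)/2: v(log(4)/2) = 64.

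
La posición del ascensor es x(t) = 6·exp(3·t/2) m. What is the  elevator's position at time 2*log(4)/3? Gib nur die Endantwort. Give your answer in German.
Bei t = 2*log(4)/3, x = 24.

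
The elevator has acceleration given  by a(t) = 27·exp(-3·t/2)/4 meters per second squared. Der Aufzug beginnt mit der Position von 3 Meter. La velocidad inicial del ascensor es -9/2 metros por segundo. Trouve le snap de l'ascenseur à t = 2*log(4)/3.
En partant de l'accélération a(t) = 27·exp(-3·t/2)/4, nous prenons 2 dérivées. En dérivant l'accélération, nous obtenons le jerk: j(t) = -81·exp(-3·t/2)/8. La dérivée du jerk donne le snap: s(t) = 243·exp(-3·t/2)/16. Nous avons le snap s(t) = 243·exp(-3·t/2)/16. En substituant t = 2*log(4)/3: s(2*log(4)/3) = 243/64.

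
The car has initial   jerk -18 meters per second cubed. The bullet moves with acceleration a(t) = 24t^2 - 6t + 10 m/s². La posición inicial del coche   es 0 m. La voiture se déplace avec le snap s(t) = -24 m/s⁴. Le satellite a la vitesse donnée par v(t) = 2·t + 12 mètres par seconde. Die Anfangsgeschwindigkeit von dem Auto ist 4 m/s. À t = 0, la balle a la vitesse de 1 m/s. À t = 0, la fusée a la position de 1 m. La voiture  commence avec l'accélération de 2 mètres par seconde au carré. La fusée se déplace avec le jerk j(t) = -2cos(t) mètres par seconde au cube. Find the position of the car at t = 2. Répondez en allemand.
Um dies zu lösen, müssen wir 4 Stammfunktionen unserer Gleichung für den Snap s(t) = -24 finden. Mit ∫s(t)dt und Anwendung von j(0) = -18, finden wir j(t) = -24·t - 18. Mit ∫j(t)dt und Anwendung von a(0) = 2, finden wir a(t) = -12·t^2 - 18·t + 2. Die Stammfunktion von der Beschleunigung, mit v(0) = 4, ergibt die Geschwindigkeit: v(t) = -4·t^3 - 9·t^2 + 2·t + 4. Mit ∫v(t)dt und Anwendung von x(0) = 0, finden wir x(t) = -t^4 - 3·t^3 + t^2 + 4·t. Wir haben die Position x(t) = -t^4 - 3·t^3 + t^2 + 4·t. Durch Einsetzen von t = 2: x(2) = -28.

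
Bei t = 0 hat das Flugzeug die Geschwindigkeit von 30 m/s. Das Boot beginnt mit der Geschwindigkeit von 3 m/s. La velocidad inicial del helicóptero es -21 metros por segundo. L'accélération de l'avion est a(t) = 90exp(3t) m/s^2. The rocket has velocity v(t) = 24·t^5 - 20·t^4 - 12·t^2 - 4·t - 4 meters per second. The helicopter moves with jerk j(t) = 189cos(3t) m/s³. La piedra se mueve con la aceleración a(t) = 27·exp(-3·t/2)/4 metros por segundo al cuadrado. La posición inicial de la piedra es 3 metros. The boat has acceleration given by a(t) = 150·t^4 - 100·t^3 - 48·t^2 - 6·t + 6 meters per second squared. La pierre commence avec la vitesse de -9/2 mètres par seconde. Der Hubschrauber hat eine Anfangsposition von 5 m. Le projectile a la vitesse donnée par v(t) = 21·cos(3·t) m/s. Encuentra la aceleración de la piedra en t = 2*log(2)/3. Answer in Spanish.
Usando a(t) = 27·exp(-3·t/2)/4 y sustituyendo t = 2*log(2)/3, encontramos a = 27/8.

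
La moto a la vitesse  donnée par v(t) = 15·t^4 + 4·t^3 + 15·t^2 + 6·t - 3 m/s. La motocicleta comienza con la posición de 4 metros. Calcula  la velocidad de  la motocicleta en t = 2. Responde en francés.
Nous avons la vitesse v(t) = 15·t^4 + 4·t^3 + 15·t^2 + 6·t - 3. En substituant t = 2: v(2) = 341.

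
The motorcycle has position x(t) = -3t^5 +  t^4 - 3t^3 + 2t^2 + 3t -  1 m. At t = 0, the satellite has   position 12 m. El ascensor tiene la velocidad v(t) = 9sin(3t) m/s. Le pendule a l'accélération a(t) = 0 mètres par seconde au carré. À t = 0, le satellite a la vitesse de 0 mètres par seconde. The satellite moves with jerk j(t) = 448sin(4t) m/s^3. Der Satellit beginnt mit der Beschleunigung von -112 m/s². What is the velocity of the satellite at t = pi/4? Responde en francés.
En partant du jerk j(t) = 448·sin(4·t), nous prenons 2 primitives. En intégrant le jerk et en utilisant la condition initiale a(0) = -112, nous obtenons a(t) = -112·cos(4·t). En prenant ∫a(t)dt et en appliquant v(0) = 0, nous trouvons v(t) = -28·sin(4·t). De l'équation de la vitesse v(t) = -28·sin(4·t), nous substituons t = pi/4 pour obtenir v = 0.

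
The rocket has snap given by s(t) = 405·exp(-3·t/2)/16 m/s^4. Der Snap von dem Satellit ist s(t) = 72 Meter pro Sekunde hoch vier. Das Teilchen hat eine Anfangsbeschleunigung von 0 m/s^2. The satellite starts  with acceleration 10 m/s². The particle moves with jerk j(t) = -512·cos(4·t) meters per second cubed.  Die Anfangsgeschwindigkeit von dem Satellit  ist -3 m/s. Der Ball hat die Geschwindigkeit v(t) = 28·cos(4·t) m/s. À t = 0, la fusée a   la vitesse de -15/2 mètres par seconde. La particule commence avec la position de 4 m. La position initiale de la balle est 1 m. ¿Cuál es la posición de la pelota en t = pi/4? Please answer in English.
We must find the antiderivative of our velocity equation v(t) = 28·cos(4·t) 1 time. Integrating velocity and using the initial condition x(0) = 1, we get x(t) = 7·sin(4·t) + 1. We have position x(t) = 7·sin(4·t) + 1. Substituting t = pi/4: x(pi/4) = 1.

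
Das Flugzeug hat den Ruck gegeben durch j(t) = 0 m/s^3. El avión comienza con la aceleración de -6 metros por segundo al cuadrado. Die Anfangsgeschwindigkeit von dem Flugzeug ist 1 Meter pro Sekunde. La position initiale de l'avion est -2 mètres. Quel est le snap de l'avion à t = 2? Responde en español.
Partiendo de la sacudida j(t) = 0, tomamos 1 derivada. La derivada de la sacudida da el snap: s(t) = 0. De la ecuación del snap s(t) = 0, sustituimos t = 2 para obtener s = 0.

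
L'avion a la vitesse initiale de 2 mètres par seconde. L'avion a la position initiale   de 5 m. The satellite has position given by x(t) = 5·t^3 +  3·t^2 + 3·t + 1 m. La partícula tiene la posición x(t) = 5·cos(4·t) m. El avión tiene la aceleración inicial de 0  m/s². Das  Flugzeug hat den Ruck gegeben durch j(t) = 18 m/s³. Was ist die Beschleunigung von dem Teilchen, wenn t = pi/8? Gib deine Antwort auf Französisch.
Pour résoudre ceci, nous devons prendre 2 dérivées de notre équation de la position x(t) = 5·cos(4·t). La dérivée de la position donne la vitesse: v(t) = -20·sin(4·t). En prenant d/dt de v(t), nous trouvons a(t) = -80·cos(4·t). Nous avons l'accélération a(t) = -80·cos(4·t). En substituant t = pi/8: a(pi/8) = 0.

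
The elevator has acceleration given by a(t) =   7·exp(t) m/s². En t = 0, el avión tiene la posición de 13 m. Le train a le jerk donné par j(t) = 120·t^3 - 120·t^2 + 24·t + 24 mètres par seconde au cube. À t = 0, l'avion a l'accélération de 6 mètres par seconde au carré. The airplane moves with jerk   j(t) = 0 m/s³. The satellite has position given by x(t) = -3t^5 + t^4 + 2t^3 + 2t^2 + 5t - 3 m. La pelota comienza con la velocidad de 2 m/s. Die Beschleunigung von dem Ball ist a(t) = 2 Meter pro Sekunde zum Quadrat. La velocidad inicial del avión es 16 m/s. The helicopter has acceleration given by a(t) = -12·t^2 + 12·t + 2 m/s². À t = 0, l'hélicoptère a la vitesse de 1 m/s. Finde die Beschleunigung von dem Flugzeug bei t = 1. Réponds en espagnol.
Partiendo de la sacudida j(t) = 0, tomamos 1 antiderivada. Tomando ∫j(t)dt y aplicando a(0) = 6, encontramos a(t) = 6. Usando a(t) = 6 y sustituyendo t = 1, encontramos a = 6.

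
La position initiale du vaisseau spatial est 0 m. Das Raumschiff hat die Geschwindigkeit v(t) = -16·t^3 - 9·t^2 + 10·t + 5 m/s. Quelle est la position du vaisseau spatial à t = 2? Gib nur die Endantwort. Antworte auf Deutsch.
Die Antwort ist -58.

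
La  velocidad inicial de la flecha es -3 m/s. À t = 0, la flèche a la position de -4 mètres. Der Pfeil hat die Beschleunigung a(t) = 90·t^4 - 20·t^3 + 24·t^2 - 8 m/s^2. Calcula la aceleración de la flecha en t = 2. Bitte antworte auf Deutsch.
Aus der Gleichung für die Beschleunigung a(t) = 90·t^4 - 20·t^3 + 24·t^2 - 8, setzen wir t = 2 ein und erhalten a = 1368.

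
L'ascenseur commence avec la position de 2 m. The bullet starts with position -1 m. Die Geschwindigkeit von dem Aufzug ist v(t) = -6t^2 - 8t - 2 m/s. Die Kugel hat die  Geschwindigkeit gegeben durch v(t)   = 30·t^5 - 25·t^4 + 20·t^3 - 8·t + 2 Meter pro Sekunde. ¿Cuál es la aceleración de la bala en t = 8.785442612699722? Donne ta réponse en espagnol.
Partiendo de la velocidad v(t) = 30·t^5 - 25·t^4 + 20·t^3 - 8·t + 2, tomamos 1 derivada. Derivando la velocidad, obtenemos la aceleración: a(t) = 150·t^4 - 100·t^3 + 60·t^2 - 8. Usando a(t) = 150·t^4 - 100·t^3 + 60·t^2 - 8 y sustituyendo t = 8.785442612699722, encontramos a = 830419.000601018.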